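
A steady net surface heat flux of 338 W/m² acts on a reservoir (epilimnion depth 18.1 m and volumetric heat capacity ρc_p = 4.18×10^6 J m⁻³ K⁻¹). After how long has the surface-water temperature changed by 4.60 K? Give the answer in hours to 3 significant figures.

Areal heat capacity C = ρc_p × D = 4.18×10^6 × 18.1 = 7.57×10^7 J m⁻² K⁻¹.
Time required: Δt = C ΔT / F = 7.57×10^7 × 4.60 / 338 = 1.03×10^6 s.
In hours: 1.03×10^6 s / (3600 s/hour) = 286 hours.

286 hours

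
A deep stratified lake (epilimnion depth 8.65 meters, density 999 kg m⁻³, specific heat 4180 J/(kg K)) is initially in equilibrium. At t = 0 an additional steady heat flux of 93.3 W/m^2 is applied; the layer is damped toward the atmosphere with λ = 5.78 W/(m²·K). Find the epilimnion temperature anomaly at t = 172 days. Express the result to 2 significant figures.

15 K

Areal heat capacity C = ρ c_p D = 999 × 4180 × 8.65 = 3.61×10^7 J/(m²·K).
τ = C / λ = 3.61×10^7 / 5.78 = 6.25×10^6 s.
Equilibrium anomaly ΔT_eq = F / λ = 93.3 / 5.78 = 16.1 K.
t = 172 days = 1.49×10^7 s, so t/τ = 2.38.
ΔT(t) = ΔT_eq (1 − e^(−t/τ)) = 16.1 × (1 − e^−2.38) = 14.6 K.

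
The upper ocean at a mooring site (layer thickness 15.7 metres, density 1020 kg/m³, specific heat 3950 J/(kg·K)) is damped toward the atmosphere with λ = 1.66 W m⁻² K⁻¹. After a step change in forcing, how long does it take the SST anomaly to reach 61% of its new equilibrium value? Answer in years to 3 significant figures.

1.14 years

Areal heat capacity C = ρ c_p D = 1020 × 3950 × 15.7 = 6.33×10^7 J/(m²·K).
τ = C / λ = 6.33×10^7 / 1.66 = 3.81×10^7 s.
Fraction reached: 1 − e^(−t/τ) = 0.61 ⇒ t = −τ ln(1 − 0.61) = τ × 0.942.
t = 3.59×10^7 s = 1.14 years.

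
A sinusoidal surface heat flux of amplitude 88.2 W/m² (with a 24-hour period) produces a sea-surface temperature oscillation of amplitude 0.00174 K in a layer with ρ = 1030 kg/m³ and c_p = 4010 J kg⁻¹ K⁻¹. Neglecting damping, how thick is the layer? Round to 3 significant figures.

169 m

ω = 2π / 86400 s = 7.27×10^-5 s⁻¹.
Required C = F₀ / (A ω) = 88.2 / (0.00174 × 7.27×10^-5) = 6.97×10^8 J/(m²·K).
D = C / (ρ c_p) = 6.97×10^8 / (1030 × 4010) = 169 m.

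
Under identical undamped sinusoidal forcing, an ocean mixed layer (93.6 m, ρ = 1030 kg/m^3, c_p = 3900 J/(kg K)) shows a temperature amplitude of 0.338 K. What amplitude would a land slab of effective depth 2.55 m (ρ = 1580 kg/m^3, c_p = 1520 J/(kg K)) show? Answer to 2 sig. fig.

21 K

C_ocean = 3.76×10^8 J/(m²·K); C_land = 6.12×10^6 J/(m²·K).
A ∝ 1/C ⇒ A_land = A_ocean × C_ocean/C_land = 0.338 × 61.4 = 20.8 K.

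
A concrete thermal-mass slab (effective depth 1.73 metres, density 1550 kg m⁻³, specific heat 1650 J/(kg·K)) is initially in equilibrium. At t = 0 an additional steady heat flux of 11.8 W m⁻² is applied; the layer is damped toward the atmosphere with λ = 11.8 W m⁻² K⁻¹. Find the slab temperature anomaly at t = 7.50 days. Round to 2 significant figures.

0.82 K

Areal heat capacity C = ρ c_p D = 1550 × 1650 × 1.73 = 4.42×10^6 J m⁻² K⁻¹.
τ = C / λ = 4.42×10^6 / 11.8 = 3.75×10^5 s.
Equilibrium anomaly ΔT_eq = F / λ = 11.8 / 11.8 = 1.00 K.
t = 7.50 days = 6.48×10^5 s, so t/τ = 1.73.
ΔT(t) = ΔT_eq (1 − e^(−t/τ)) = 1.00 × (1 − e^−1.73) = 0.822 K.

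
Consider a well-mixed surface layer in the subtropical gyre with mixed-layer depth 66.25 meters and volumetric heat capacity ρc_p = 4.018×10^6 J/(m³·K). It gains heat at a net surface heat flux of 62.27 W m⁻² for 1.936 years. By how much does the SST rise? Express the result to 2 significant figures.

14 K

Areal heat capacity C = ρc_p × D = 4.018×10^6 × 66.25 = 2.66×10^8 J/(m²·K).
Net heat input Q = F Δt = 62.27 × (1.936 years × 3.156×10^7 s/year) = 3.80×10^9 J/m².
ΔT = Q / C = 3.80×10^9 / 2.66×10^8 = 14.3 K.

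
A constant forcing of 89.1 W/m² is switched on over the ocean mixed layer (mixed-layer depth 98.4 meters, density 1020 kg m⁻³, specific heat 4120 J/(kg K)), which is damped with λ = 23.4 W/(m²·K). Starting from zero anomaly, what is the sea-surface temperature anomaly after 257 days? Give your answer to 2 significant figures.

2.7 K

Areal heat capacity C = ρ c_p D = 1020 × 4120 × 98.4 = 4.14×10^8 J m⁻² K⁻¹.
τ = C / λ = 4.14×10^8 / 23.4 = 1.77×10^7 s.
Equilibrium anomaly ΔT_eq = F / λ = 89.1 / 23.4 = 3.81 K.
t = 257 days = 2.22×10^7 s, so t/τ = 1.26.
ΔT(t) = ΔT_eq (1 − e^(−t/τ)) = 3.81 × (1 − e^−1.26) = 2.72 K.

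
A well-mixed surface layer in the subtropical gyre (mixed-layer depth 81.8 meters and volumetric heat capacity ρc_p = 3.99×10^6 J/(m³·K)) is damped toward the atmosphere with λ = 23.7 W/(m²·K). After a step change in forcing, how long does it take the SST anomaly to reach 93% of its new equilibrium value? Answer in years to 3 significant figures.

1.16 years

Areal heat capacity C = ρc_p × D = 3.99×10^6 × 81.8 = 3.26×10^8 J/(m^2 K).
τ = C / λ = 3.26×10^8 / 23.7 = 1.38×10^7 s.
Fraction reached: 1 − e^(−t/τ) = 0.93 ⇒ t = −τ ln(1 − 0.93) = τ × 2.66.
t = 3.66×10^7 s = 1.16 years.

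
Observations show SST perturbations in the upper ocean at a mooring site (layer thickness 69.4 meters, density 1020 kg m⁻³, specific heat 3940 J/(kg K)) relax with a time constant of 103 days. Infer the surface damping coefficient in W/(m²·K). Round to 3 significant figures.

Areal heat capacity C = ρ c_p D = 1020 × 3940 × 69.4 = 2.79×10^8 J m⁻² K⁻¹.
τ = 103 days = 8.90×10^6 s.
λ = C / τ = 2.79×10^8 / 8.90×10^6 = 31.3 W/(m²·K).

31.3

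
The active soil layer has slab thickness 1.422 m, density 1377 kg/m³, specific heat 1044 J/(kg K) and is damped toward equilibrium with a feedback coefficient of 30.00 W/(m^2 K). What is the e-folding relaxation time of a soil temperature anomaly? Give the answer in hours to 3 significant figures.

18.9 hours

Areal heat capacity C = ρ c_p D = 1377 × 1044 × 1.422 = 2.04×10^6 J/(m^2 K).
Relaxation time τ = C / λ = 2.04×10^6 / 30.00 = 68100 s.
In hours: 68100 s / (3600 s/hour) = 18.9 hours.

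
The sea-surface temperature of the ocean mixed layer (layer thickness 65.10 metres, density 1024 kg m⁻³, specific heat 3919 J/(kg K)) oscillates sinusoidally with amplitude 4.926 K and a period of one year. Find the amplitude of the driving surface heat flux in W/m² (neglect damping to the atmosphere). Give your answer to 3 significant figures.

256

Areal heat capacity C = ρ c_p D = 1024 × 3919 × 65.10 = 2.61×10^8 J m⁻² K⁻¹.
ω = 2π / 3.15×10^7 s = 1.99×10^-7 s⁻¹.
Cω = 2.61×10^8 × 1.99×10^-7 = 52.1 W/(m²·K).
F₀ = A × Cω = 4.926 × 52.1 = 256 W/m².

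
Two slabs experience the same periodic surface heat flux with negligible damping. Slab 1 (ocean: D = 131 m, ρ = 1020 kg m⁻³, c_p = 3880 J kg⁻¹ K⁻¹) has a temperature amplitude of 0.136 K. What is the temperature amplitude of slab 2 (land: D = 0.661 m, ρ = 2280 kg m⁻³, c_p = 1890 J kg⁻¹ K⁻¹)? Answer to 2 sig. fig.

C_ocean = 5.18×10^8 J/(m²·K); C_land = 2.85×10^6 J/(m²·K).
A ∝ 1/C ⇒ A_land = A_ocean × C_ocean/C_land = 0.136 × 182 = 24.8 K.

25 K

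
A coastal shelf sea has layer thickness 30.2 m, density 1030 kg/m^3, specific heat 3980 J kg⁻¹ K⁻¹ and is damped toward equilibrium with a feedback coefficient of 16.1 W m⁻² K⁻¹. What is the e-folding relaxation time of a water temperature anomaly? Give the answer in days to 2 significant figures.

Areal heat capacity C = ρ c_p D = 1030 × 3980 × 30.2 = 1.24×10^8 J/(m^2 K).
Relaxation time τ = C / λ = 1.24×10^8 / 16.1 = 7.69×10^6 s.
In days: 7.69×10^6 s / (86400 s/day) = 89.0 days.

89 days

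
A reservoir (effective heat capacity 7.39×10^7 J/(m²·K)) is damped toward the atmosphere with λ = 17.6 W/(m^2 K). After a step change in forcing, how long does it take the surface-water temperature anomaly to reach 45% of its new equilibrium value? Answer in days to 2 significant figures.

29 days

Areal heat capacity C = 7.39×10^7 J/(m²·K) (given).
τ = C / λ = 7.39×10^7 / 17.6 = 4.20×10^6 s.
Fraction reached: 1 − e^(−t/τ) = 0.45 ⇒ t = −τ ln(1 − 0.45) = τ × 0.598.
t = 2.51×10^6 s = 29.1 days.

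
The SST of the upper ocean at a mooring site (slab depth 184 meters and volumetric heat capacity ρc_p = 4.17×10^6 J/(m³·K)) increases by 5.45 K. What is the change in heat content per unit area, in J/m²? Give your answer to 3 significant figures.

Areal heat capacity C = ρc_p × D = 4.17×10^6 × 184 = 7.67×10^8 J/(m^2 K).
ΔQ = C ΔT = 7.67×10^8 × 5.45 = 4.18×10^9 J/m².

4.18×10^9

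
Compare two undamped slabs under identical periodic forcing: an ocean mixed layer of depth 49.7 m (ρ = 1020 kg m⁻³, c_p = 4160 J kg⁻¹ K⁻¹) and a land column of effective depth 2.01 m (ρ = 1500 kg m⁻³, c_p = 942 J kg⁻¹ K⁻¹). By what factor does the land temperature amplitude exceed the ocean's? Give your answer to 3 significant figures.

C_ocean = 1020 × 4160 × 49.7 = 2.11×10^8 J/(m²·K).
C_land = 1500 × 942 × 2.01 = 2.84×10^6 J/(m²·K).
Undamped amplitude ∝ 1/C, so A_land/A_ocean = C_ocean/C_land = 74.3.

74.3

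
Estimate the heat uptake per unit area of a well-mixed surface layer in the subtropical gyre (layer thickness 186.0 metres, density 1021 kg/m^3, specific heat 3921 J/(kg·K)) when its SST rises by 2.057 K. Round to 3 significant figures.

Areal heat capacity C = ρ c_p D = 1021 × 3921 × 186.0 = 7.45×10^8 J/(m²·K).
ΔQ = C ΔT = 7.45×10^8 × 2.057 = 1.53×10^9 J/m².

1.53×10^9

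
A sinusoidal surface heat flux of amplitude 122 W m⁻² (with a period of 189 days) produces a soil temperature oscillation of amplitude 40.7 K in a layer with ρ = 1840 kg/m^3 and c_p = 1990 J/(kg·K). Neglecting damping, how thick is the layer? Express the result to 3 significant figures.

ω = 2π / 1.63×10^7 s = 3.85×10^-7 s⁻¹.
Required C = F₀ / (A ω) = 122 / (40.7 × 3.85×10^-7) = 7.79×10^6 J/(m²·K).
D = C / (ρ c_p) = 7.79×10^6 / (1840 × 1990) = 2.13 m.

2.13 m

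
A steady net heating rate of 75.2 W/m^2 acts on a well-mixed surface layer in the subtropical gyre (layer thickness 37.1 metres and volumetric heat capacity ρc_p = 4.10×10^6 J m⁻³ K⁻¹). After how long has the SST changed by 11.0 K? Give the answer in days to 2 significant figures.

260 days

Areal heat capacity C = ρc_p × D = 4.10×10^6 × 37.1 = 1.52×10^8 J m⁻² K⁻¹.
Time required: Δt = C ΔT / F = 1.52×10^8 × 11.0 / 75.2 = 2.23×10^7 s.
In days: 2.23×10^7 s / (86400 s/day) = 258 days.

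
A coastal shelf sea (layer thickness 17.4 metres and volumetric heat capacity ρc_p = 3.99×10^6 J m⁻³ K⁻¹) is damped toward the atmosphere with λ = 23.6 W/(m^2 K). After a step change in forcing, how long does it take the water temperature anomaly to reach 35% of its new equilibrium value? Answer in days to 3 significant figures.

14.7 days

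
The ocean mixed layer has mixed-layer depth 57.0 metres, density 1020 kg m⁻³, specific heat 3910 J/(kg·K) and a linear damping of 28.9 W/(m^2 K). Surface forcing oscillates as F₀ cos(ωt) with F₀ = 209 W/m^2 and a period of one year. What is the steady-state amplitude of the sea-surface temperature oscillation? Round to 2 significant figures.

3.9 K

Areal heat capacity C = ρ c_p D = 1020 × 3910 × 57.0 = 2.27×10^8 J/(m^2 K).
Angular frequency ω = 2π / T = 2π / 3.15×10^7 s = 1.99×10^-7 s⁻¹.
√((Cω)² + λ²) = √((45.3)² + 28.9²) = 53.7 W/(m²·K).
Amplitude A = F₀ / √((Cω)²+λ²) = 209 / 53.7 = 3.89 K.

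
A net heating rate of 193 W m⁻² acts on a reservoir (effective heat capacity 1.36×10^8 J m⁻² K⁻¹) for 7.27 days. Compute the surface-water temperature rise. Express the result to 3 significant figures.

0.891 K

Areal heat capacity C = 1.36×10^8 J m⁻² K⁻¹ (given).
Net heat input Q = F Δt = 193 × (7.27 days × 86400 s/day) = 1.21×10^8 J/m².
ΔT = Q / C = 1.21×10^8 / 1.36×10^8 = 0.891 K.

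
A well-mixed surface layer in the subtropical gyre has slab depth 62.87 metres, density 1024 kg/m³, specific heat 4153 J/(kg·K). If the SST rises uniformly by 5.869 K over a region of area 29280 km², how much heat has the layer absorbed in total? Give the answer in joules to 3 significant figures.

4.59×10^19 J

Areal heat capacity C = ρ c_p D = 1024 × 4153 × 62.87 = 2.67×10^8 J m⁻² K⁻¹.
Heat per unit area: q = C ΔT = 2.67×10^8 × 5.869 = 1.57×10^9 J/m².
Total heat: Q = q × A = 1.57×10^9 × (29280 × 10⁶ m²) = 4.59×10^19 J.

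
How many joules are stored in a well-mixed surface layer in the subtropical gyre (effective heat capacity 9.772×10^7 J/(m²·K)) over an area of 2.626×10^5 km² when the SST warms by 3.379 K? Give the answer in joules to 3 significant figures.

Areal heat capacity C = 9.772×10^7 J/(m²·K) (given).
Heat per unit area: q = C ΔT = 9.77×10^7 × 3.379 = 3.30×10^8 J/m².
Total heat: Q = q × A = 3.30×10^8 × (2.626×10^5 × 10⁶ m²) = 8.67×10^19 J.

8.67×10^19 J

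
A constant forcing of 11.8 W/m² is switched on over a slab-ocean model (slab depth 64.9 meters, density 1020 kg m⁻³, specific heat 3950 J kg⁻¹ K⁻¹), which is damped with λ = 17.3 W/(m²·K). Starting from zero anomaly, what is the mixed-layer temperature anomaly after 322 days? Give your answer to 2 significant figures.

Areal heat capacity C = ρ c_p D = 1020 × 3950 × 64.9 = 2.61×10^8 J m⁻² K⁻¹.
τ = C / λ = 2.61×10^8 / 17.3 = 1.51×10^7 s.
Equilibrium anomaly ΔT_eq = F / λ = 11.8 / 17.3 = 0.682 K.
t = 322 days = 2.78×10^7 s, so t/τ = 1.84.
ΔT(t) = ΔT_eq (1 − e^(−t/τ)) = 0.682 × (1 − e^−1.84) = 0.574 K.

0.57 K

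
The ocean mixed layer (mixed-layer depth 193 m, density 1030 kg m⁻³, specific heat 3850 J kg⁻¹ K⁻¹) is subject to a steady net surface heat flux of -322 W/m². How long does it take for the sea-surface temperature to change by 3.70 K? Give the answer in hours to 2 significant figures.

Areal heat capacity C = ρ c_p D = 1030 × 3850 × 193 = 7.65×10^8 J m⁻² K⁻¹.
Time required: Δt = C ΔT / F = 7.65×10^8 × -3.70 / -322 = 8.79×10^6 s.
In hours: 8.79×10^6 s / (3600 s/hour) = 2440 hours.

2400 hours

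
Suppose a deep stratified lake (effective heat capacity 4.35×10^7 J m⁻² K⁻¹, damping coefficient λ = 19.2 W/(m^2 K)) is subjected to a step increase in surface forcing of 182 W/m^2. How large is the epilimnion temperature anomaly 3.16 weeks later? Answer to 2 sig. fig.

Areal heat capacity C = 4.35×10^7 J m⁻² K⁻¹ (given).
τ = C / λ = 4.35×10^7 / 19.2 = 2.27×10^6 s.
Equilibrium anomaly ΔT_eq = F / λ = 182 / 19.2 = 9.48 K.
t = 3.16 weeks = 1.91×10^6 s, so t/τ = 0.844.
ΔT(t) = ΔT_eq (1 − e^(−t/τ)) = 9.48 × (1 − e^−0.844) = 5.40 K.

5.4 K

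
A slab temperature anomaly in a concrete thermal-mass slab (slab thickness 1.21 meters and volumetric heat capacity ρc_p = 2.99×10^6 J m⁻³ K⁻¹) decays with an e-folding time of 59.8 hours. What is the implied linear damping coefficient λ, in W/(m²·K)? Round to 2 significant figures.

17

Areal heat capacity C = ρc_p × D = 2.99×10^6 × 1.21 = 3.62×10^6 J/(m^2 K).
τ = 59.8 hours = 2.15×10^5 s.
λ = C / τ = 3.62×10^6 / 2.15×10^5 = 16.8 W/(m²·K).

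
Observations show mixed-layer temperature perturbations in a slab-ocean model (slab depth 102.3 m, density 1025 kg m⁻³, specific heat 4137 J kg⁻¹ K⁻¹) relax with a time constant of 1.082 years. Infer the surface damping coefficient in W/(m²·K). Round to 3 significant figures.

Areal heat capacity C = ρ c_p D = 1025 × 4137 × 102.3 = 4.34×10^8 J m⁻² K⁻¹.
τ = 1.082 years = 3.41×10^7 s.
λ = C / τ = 4.34×10^8 / 3.41×10^7 = 12.7 W/(m²·K).

12.7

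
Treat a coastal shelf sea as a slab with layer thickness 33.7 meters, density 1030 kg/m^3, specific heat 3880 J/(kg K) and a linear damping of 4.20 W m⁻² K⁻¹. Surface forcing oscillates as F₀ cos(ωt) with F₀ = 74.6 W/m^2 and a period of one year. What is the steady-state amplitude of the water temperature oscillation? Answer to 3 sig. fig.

Areal heat capacity C = ρ c_p D = 1030 × 3880 × 33.7 = 1.35×10^8 J m⁻² K⁻¹.
Angular frequency ω = 2π / T = 2π / 3.15×10^7 s = 1.99×10^-7 s⁻¹.
√((Cω)² + λ²) = √((26.8)² + 4.20²) = 27.2 W/(m²·K).
Amplitude A = F₀ / √((Cω)²+λ²) = 74.6 / 27.2 = 2.75 K.

2.75 K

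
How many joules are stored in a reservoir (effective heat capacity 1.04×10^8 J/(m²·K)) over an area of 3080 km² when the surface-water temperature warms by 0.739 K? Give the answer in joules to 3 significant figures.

2.37×10^17 J

Areal heat capacity C = 1.04×10^8 J/(m²·K) (given).
Heat per unit area: q = C ΔT = 1.04×10^8 × 0.739 = 7.69×10^7 J/m².
Total heat: Q = q × A = 7.69×10^7 × (3080 × 10⁶ m²) = 2.37×10^17 J.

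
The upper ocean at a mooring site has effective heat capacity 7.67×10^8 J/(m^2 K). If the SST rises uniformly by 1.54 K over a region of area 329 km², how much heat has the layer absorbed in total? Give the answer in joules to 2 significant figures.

Areal heat capacity C = 7.67×10^8 J/(m^2 K) (given).
Heat per unit area: q = C ΔT = 7.67×10^8 × 1.54 = 1.18×10^9 J/m².
Total heat: Q = q × A = 1.18×10^9 × (329 × 10⁶ m²) = 3.89×10^17 J.

3.9×10^17 J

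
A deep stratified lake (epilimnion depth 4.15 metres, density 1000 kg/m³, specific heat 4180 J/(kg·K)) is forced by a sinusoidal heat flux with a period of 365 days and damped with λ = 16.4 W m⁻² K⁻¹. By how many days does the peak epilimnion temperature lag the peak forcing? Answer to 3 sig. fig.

12.1 days

Areal heat capacity C = ρ c_p D = 1000 × 4180 × 4.15 = 1.73×10^7 J m⁻² K⁻¹.
ω = 2π / 3.15×10^7 s = 1.99×10^-7 s⁻¹.
Phase lag φ = arctan(Cω/λ) = arctan(3.46/16.4) = 0.208 rad.
Time lag = φ / ω = 0.208 / 1.99×10^-7 = 1.04×10^6 s = 12.1 days.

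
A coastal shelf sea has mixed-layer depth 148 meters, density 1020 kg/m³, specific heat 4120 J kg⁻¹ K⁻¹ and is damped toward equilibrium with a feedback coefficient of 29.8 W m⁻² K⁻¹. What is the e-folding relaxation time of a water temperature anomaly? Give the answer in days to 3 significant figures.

Areal heat capacity C = ρ c_p D = 1020 × 4120 × 148 = 6.22×10^8 J/(m^2 K).
Relaxation time τ = C / λ = 6.22×10^8 / 29.8 = 2.09×10^7 s.
In days: 2.09×10^7 s / (86400 s/day) = 242 days.

242 days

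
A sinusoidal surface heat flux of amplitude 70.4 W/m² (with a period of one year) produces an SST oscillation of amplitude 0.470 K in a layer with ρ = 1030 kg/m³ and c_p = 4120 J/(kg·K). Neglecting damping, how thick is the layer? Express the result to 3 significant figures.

ω = 2π / 3.15×10^7 s = 1.99×10^-7 s⁻¹.
Required C = F₀ / (A ω) = 70.4 / (0.470 × 1.99×10^-7) = 7.52×10^8 J/(m²·K).
D = C / (ρ c_p) = 7.52×10^8 / (1030 × 4120) = 177 m.

177 m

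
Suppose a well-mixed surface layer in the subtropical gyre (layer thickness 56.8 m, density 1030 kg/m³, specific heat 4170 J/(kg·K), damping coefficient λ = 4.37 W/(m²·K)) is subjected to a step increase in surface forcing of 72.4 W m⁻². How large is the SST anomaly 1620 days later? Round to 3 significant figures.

15.2 K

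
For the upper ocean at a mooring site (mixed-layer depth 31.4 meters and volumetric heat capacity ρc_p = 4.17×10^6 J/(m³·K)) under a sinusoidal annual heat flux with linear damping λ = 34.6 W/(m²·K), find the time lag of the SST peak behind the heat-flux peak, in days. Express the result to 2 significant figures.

38 days

Areal heat capacity C = ρc_p × D = 4.17×10^6 × 31.4 = 1.31×10^8 J m⁻² K⁻¹.
ω = 2π / 3.15×10^7 s = 1.99×10^-7 s⁻¹.
Phase lag φ = arctan(Cω/λ) = arctan(26.1/34.6) = 0.646 rad.
Time lag = φ / ω = 0.646 / 1.99×10^-7 = 3.24×10^6 s = 37.5 days.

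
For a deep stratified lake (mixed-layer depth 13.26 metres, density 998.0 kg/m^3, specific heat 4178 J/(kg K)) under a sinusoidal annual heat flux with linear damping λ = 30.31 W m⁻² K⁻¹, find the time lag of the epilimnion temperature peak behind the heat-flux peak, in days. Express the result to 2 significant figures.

Areal heat capacity C = ρ c_p D = 998.0 × 4178 × 13.26 = 5.53×10^7 J m⁻² K⁻¹.
ω = 2π / 3.15×10^7 s = 1.99×10^-7 s⁻¹.
Phase lag φ = arctan(Cω/λ) = arctan(11.0/30.31) = 0.349 rad.
Time lag = φ / ω = 0.349 / 1.99×10^-7 = 1.75×10^6 s = 20.3 days.

20 days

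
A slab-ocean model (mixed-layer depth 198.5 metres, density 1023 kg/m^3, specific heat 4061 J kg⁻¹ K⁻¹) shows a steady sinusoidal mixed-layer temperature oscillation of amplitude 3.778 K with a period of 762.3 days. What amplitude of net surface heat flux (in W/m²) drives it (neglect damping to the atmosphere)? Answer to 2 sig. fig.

Areal heat capacity C = ρ c_p D = 1023 × 4061 × 198.5 = 8.25×10^8 J/(m²·K).
ω = 2π / 6.59×10^7 s = 9.54×10^-8 s⁻¹.
Cω = 8.25×10^8 × 9.54×10^-8 = 78.7 W/(m²·K).
F₀ = A × Cω = 3.778 × 78.7 = 297 W/m².

300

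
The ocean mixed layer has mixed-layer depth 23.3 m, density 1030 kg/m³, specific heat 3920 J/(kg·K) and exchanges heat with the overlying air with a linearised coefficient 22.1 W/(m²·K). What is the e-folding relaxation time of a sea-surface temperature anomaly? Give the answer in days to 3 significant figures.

Areal heat capacity C = ρ c_p D = 1030 × 3920 × 23.3 = 9.41×10^7 J m⁻² K⁻¹.
Relaxation time τ = C / λ = 9.41×10^7 / 22.1 = 4.26×10^6 s.
In days: 4.26×10^6 s / (86400 s/day) = 49.3 days.

49.3 days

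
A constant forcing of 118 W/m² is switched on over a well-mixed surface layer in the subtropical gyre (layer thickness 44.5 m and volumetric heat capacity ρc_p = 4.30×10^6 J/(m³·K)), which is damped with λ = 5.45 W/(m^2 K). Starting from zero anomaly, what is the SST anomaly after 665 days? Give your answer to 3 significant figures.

Areal heat capacity C = ρc_p × D = 4.30×10^6 × 44.5 = 1.91×10^8 J/(m²·K).
τ = C / λ = 1.91×10^8 / 5.45 = 3.51×10^7 s.
Equilibrium anomaly ΔT_eq = F / λ = 118 / 5.45 = 21.7 K.
t = 665 days = 5.75×10^7 s, so t/τ = 1.64.
ΔT(t) = ΔT_eq (1 − e^(−t/τ)) = 21.7 × (1 − e^−1.64) = 17.4 K.

17.4 K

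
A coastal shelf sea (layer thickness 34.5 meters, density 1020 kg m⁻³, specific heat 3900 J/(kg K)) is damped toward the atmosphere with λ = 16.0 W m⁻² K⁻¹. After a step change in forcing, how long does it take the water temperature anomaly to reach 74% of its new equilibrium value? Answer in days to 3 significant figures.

134 days

Areal heat capacity C = ρ c_p D = 1020 × 3900 × 34.5 = 1.37×10^8 J m⁻² K⁻¹.
τ = C / λ = 1.37×10^8 / 16.0 = 8.58×10^6 s.
Fraction reached: 1 − e^(−t/τ) = 0.74 ⇒ t = −τ ln(1 − 0.74) = τ × 1.35.
t = 1.16×10^7 s = 134 days.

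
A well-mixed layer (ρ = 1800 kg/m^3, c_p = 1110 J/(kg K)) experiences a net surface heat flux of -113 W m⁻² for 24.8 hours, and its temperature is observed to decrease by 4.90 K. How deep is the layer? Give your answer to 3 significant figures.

1.03 m

Heat input Q = F Δt = -113 × 89300 s = -1.01×10^7 J/m².
Required areal heat capacity C = Q / ΔT = 2.06×10^6 J/(m²·K).
Depth D = C / (ρ c_p) = 2.06×10^6 / (1800 × 1110) = 1.03 m.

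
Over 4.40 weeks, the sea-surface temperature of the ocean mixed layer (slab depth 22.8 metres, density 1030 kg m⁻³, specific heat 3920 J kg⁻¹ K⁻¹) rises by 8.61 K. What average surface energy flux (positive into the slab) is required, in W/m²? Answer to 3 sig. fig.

298

Areal heat capacity C = ρ c_p D = 1030 × 3920 × 22.8 = 9.21×10^7 J/(m^2 K).
Required heat per unit area: Q = C ΔT = 9.21×10^7 × 8.61 = 7.93×10^8 J/m².
Flux F = Q / Δt = 7.93×10^8 / 2.66×10^6 s = 298 W/m².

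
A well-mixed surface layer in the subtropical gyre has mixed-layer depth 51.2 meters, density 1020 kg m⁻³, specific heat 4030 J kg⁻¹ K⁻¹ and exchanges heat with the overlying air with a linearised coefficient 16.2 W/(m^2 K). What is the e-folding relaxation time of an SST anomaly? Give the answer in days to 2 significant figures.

Areal heat capacity C = ρ c_p D = 1020 × 4030 × 51.2 = 2.10×10^8 J/(m^2 K).
Relaxation time τ = C / λ = 2.10×10^8 / 16.2 = 1.30×10^7 s.
In days: 1.30×10^7 s / (86400 s/day) = 150 days.

150 days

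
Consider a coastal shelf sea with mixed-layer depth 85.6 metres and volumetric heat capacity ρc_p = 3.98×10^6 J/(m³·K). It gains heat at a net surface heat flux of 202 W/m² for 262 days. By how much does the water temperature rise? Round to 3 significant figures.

Areal heat capacity C = ρc_p × D = 3.98×10^6 × 85.6 = 3.41×10^8 J/(m^2 K).
Net heat input Q = F Δt = 202 × (262 days × 86400 s/day) = 4.57×10^9 J/m².
ΔT = Q / C = 4.57×10^9 / 3.41×10^8 = 13.4 K.

13.4 K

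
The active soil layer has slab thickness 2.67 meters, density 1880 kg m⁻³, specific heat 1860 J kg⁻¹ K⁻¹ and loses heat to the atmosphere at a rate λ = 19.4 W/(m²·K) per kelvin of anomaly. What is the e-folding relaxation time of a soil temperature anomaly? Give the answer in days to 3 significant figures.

5.57 days

Areal heat capacity C = ρ c_p D = 1880 × 1860 × 2.67 = 9.34×10^6 J/(m^2 K).
Relaxation time τ = C / λ = 9.34×10^6 / 19.4 = 4.81×10^5 s.
In days: 4.81×10^5 s / (86400 s/day) = 5.57 days.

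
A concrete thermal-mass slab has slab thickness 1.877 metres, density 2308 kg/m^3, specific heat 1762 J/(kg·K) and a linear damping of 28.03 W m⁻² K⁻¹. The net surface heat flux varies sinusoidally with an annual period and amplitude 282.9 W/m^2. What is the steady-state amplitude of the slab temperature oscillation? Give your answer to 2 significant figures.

Areal heat capacity C = ρ c_p D = 2308 × 1762 × 1.877 = 7.63×10^6 J/(m^2 K).
Angular frequency ω = 2π / T = 2π / 3.15×10^7 s = 1.99×10^-7 s⁻¹.
√((Cω)² + λ²) = √((1.52)² + 28.03²) = 28.1 W/(m²·K).
Amplitude A = F₀ / √((Cω)²+λ²) = 282.9 / 28.1 = 10.1 K.

10 K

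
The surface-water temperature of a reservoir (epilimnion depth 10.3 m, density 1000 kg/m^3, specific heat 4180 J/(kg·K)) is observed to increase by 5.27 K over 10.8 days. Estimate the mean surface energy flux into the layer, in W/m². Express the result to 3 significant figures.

Areal heat capacity C = ρ c_p D = 1000 × 4180 × 10.3 = 4.31×10^7 J/(m^2 K).
Required heat per unit area: Q = C ΔT = 4.31×10^7 × 5.27 = 2.27×10^8 J/m².
Flux F = Q / Δt = 2.27×10^8 / 9.33×10^5 s = 243 W/m².

243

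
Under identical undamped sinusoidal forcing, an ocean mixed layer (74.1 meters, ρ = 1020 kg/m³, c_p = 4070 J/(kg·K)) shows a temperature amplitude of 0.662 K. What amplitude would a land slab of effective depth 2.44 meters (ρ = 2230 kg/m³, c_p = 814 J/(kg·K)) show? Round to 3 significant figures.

46.0 K

C_ocean = 3.08×10^8 J/(m²·K); C_land = 4.43×10^6 J/(m²·K).
A ∝ 1/C ⇒ A_land = A_ocean × C_ocean/C_land = 0.662 × 69.5 = 46.0 K.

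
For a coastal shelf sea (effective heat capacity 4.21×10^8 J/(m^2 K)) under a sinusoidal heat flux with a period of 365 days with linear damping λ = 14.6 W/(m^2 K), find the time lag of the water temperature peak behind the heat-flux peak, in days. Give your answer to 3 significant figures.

Areal heat capacity C = 4.21×10^8 J/(m^2 K) (given).
ω = 2π / 3.15×10^7 s = 1.99×10^-7 s⁻¹.
Phase lag φ = arctan(Cω/λ) = arctan(83.9/14.6) = 1.40 rad.
Time lag = φ / ω = 1.40 / 1.99×10^-7 = 7.02×10^6 s = 81.2 days.

81.2 days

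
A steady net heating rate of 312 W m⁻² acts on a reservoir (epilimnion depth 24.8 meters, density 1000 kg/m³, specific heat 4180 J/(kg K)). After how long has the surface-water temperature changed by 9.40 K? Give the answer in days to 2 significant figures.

36 days

Areal heat capacity C = ρ c_p D = 1000 × 4180 × 24.8 = 1.04×10^8 J/(m²·K).
Time required: Δt = C ΔT / F = 1.04×10^8 × 9.40 / 312 = 3.12×10^6 s.
In days: 3.12×10^6 s / (86400 s/day) = 36.1 days.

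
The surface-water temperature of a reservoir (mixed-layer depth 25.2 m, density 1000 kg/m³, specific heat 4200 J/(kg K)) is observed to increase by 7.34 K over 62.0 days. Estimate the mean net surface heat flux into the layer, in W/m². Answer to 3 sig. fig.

145

Areal heat capacity C = ρ c_p D = 1000 × 4200 × 25.2 = 1.06×10^8 J m⁻² K⁻¹.
Required heat per unit area: Q = C ΔT = 1.06×10^8 × 7.34 = 7.77×10^8 J/m².
Flux F = Q / Δt = 7.77×10^8 / 5.36×10^6 s = 145 W/m².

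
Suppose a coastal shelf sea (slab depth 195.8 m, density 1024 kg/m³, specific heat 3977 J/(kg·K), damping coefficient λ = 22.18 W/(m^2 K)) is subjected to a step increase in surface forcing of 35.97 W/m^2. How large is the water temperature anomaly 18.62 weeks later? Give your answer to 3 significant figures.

0.436 K

Areal heat capacity C = ρ c_p D = 1024 × 3977 × 195.8 = 7.97×10^8 J/(m^2 K).
τ = C / λ = 7.97×10^8 / 22.18 = 3.60×10^7 s.
Equilibrium anomaly ΔT_eq = F / λ = 35.97 / 22.18 = 1.62 K.
t = 18.62 weeks = 1.13×10^7 s, so t/τ = 0.313.
ΔT(t) = ΔT_eq (1 − e^(−t/τ)) = 1.62 × (1 − e^−0.313) = 0.436 K.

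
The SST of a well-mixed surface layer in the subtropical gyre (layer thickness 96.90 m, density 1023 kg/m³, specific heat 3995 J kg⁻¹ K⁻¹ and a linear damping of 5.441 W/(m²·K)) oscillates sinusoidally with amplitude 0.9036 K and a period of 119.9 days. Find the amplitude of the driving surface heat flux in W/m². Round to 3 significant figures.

Areal heat capacity C = ρ c_p D = 1023 × 3995 × 96.90 = 3.96×10^8 J/(m²·K).
ω = 2π / 1.04×10^7 s = 6.07×10^-7 s⁻¹.
√((Cω)² + λ²) = √((240)² + 5.441²) = 240 W/(m²·K).
F₀ = A × √((Cω)²+λ²) = 0.9036 × 240 = 217 W/m².

217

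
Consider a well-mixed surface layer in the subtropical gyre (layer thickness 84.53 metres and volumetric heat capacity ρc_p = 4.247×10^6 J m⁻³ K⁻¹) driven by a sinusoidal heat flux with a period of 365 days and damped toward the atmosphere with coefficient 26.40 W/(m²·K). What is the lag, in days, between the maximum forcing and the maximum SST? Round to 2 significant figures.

71 days

Areal heat capacity C = ρc_p × D = 4.247×10^6 × 84.53 = 3.59×10^8 J m⁻² K⁻¹.
ω = 2π / 3.15×10^7 s = 1.99×10^-7 s⁻¹.
Phase lag φ = arctan(Cω/λ) = arctan(71.5/26.40) = 1.22 rad.
Time lag = φ / ω = 1.22 / 1.99×10^-7 = 6.11×10^6 s = 70.7 days.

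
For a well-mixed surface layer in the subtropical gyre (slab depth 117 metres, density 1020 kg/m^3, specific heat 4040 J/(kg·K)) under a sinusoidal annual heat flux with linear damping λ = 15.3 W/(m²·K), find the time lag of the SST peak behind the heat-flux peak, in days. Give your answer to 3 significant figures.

Areal heat capacity C = ρ c_p D = 1020 × 4040 × 117 = 4.82×10^8 J/(m²·K).
ω = 2π / 3.15×10^7 s = 1.99×10^-7 s⁻¹.
Phase lag φ = arctan(Cω/λ) = arctan(96.1/15.3) = 1.41 rad.
Time lag = φ / ω = 1.41 / 1.99×10^-7 = 7.09×10^6 s = 82.1 days.

82.1 days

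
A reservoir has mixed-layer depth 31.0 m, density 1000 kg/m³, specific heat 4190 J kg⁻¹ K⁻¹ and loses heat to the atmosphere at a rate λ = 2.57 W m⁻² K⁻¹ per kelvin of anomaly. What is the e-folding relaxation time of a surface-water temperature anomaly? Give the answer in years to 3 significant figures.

1.60 years

Areal heat capacity C = ρ c_p D = 1000 × 4190 × 31.0 = 1.30×10^8 J/(m²·K).
Relaxation time τ = C / λ = 1.30×10^8 / 2.57 = 5.05×10^7 s.
In years: 5.05×10^7 s / (3.156×10^7 s/year) = 1.60 years.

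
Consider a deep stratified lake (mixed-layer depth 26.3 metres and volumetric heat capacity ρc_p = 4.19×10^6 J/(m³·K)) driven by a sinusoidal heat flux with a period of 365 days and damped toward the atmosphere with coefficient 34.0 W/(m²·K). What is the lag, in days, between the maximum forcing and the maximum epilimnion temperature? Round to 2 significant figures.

33 days

Areal heat capacity C = ρc_p × D = 4.19×10^6 × 26.3 = 1.10×10^8 J/(m²·K).
ω = 2π / 3.15×10^7 s = 1.99×10^-7 s⁻¹.
Phase lag φ = arctan(Cω/λ) = arctan(22.0/34.0) = 0.573 rad.
Time lag = φ / ω = 0.573 / 1.99×10^-7 = 2.88×10^6 s = 33.3 days.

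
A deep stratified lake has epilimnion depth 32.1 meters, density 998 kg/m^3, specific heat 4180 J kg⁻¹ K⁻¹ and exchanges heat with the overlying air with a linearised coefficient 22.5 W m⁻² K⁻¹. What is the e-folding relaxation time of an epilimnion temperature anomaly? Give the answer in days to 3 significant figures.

68.9 days

Areal heat capacity C = ρ c_p D = 998 × 4180 × 32.1 = 1.34×10^8 J m⁻² K⁻¹.
Relaxation time τ = C / λ = 1.34×10^8 / 22.5 = 5.95×10^6 s.
In days: 5.95×10^6 s / (86400 s/day) = 68.9 days.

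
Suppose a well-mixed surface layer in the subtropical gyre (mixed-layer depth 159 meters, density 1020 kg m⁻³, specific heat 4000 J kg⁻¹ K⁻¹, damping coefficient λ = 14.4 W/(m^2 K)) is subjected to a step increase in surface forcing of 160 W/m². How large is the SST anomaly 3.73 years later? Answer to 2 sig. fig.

Areal heat capacity C = ρ c_p D = 1020 × 4000 × 159 = 6.49×10^8 J/(m²·K).
τ = C / λ = 6.49×10^8 / 14.4 = 4.51×10^7 s.
Equilibrium anomaly ΔT_eq = F / λ = 160 / 14.4 = 11.1 K.
t = 3.73 years = 1.18×10^8 s, so t/τ = 2.61.
ΔT(t) = ΔT_eq (1 − e^(−t/τ)) = 11.1 × (1 − e^−2.61) = 10.3 K.

10 K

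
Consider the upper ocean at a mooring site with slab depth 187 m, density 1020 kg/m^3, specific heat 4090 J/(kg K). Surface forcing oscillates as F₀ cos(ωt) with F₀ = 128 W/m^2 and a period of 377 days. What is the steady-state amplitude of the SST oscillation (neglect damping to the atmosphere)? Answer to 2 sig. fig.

0.85 K

Areal heat capacity C = ρ c_p D = 1020 × 4090 × 187 = 7.80×10^8 J m⁻² K⁻¹.
Angular frequency ω = 2π / T = 2π / 3.26×10^7 s = 1.93×10^-7 s⁻¹.
Cω = 7.80×10^8 × 1.93×10^-7 = 150 W/(m²·K).
Amplitude A = F₀ / (Cω) = 128 / 150 = 0.851 K.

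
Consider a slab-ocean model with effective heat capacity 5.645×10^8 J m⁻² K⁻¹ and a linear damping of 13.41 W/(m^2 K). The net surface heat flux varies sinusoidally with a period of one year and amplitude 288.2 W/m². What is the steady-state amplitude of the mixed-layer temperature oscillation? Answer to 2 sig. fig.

Areal heat capacity C = 5.645×10^8 J m⁻² K⁻¹ (given).
Angular frequency ω = 2π / T = 2π / 3.15×10^7 s = 1.99×10^-7 s⁻¹.
√((Cω)² + λ²) = √((112)² + 13.41²) = 113 W/(m²·K).
Amplitude A = F₀ / √((Cω)²+λ²) = 288.2 / 113 = 2.54 K.

2.5 K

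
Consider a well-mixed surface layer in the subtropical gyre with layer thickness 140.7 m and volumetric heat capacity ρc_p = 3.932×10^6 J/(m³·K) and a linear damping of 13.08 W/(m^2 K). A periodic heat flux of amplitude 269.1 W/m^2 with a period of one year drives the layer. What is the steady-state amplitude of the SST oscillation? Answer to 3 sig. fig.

2.42 K

Areal heat capacity C = ρc_p × D = 3.932×10^6 × 140.7 = 5.53×10^8 J/(m²·K).
Angular frequency ω = 2π / T = 2π / 3.15×10^7 s = 1.99×10^-7 s⁻¹.
√((Cω)² + λ²) = √((110)² + 13.08²) = 111 W/(m²·K).
Amplitude A = F₀ / √((Cω)²+λ²) = 269.1 / 111 = 2.42 K.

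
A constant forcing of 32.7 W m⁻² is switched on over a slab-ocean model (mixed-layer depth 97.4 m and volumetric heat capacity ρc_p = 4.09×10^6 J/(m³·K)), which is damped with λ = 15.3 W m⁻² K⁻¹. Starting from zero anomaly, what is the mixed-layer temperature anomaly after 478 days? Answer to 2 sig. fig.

1.7 K

Areal heat capacity C = ρc_p × D = 4.09×10^6 × 97.4 = 3.98×10^8 J/(m^2 K).
τ = C / λ = 3.98×10^8 / 15.3 = 2.60×10^7 s.
Equilibrium anomaly ΔT_eq = F / λ = 32.7 / 15.3 = 2.14 K.
t = 478 days = 4.13×10^7 s, so t/τ = 1.59.
ΔT(t) = ΔT_eq (1 − e^(−t/τ)) = 2.14 × (1 − e^−1.59) = 1.70 K.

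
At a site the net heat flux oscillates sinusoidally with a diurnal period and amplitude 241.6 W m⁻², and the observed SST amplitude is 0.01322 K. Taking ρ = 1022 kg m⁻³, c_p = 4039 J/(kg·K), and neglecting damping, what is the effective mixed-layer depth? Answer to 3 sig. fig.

60.9 m

ω = 2π / 86400 s = 7.27×10^-5 s⁻¹.
Required C = F₀ / (A ω) = 241.6 / (0.01322 × 7.27×10^-5) = 2.51×10^8 J/(m²·K).
D = C / (ρ c_p) = 2.51×10^8 / (1022 × 4039) = 60.9 m.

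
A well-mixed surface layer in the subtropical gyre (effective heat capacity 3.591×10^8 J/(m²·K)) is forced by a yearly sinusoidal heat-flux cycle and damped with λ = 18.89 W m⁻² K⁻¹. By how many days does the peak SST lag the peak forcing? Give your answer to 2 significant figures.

76 days

Areal heat capacity C = 3.591×10^8 J/(m²·K) (given).
ω = 2π / 3.15×10^7 s = 1.99×10^-7 s⁻¹.
Phase lag φ = arctan(Cω/λ) = arctan(71.5/18.89) = 1.31 rad.
Time lag = φ / ω = 1.31 / 1.99×10^-7 = 6.59×10^6 s = 76.3 days.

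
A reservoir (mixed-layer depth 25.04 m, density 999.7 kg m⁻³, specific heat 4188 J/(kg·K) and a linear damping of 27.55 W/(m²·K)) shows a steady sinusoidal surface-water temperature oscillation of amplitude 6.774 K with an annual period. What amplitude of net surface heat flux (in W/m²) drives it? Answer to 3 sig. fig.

234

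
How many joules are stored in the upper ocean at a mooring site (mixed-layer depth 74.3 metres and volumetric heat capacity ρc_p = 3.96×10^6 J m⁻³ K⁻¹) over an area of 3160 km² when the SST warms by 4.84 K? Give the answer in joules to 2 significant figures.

4.5×10^18 J

Areal heat capacity C = ρc_p × D = 3.96×10^6 × 74.3 = 2.94×10^8 J/(m^2 K).
Heat per unit area: q = C ΔT = 2.94×10^8 × 4.84 = 1.42×10^9 J/m².
Total heat: Q = q × A = 1.42×10^9 × (3160 × 10⁶ m²) = 4.50×10^18 J.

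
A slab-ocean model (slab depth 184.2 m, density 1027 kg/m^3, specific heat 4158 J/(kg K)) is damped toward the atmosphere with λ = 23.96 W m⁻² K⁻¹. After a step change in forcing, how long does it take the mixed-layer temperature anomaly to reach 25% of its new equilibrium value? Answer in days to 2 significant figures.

110 days

Areal heat capacity C = ρ c_p D = 1027 × 4158 × 184.2 = 7.87×10^8 J m⁻² K⁻¹.
τ = C / λ = 7.87×10^8 / 23.96 = 3.28×10^7 s.
Fraction reached: 1 − e^(−t/τ) = 0.25 ⇒ t = −τ ln(1 − 0.25) = τ × 0.288.
t = 9.44×10^6 s = 109 days.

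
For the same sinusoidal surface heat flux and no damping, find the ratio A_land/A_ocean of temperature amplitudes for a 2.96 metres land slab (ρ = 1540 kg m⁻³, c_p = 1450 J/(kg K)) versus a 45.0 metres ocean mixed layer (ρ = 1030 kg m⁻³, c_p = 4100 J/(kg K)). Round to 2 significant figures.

C_ocean = 1030 × 4100 × 45.0 = 1.90×10^8 J/(m²·K).
C_land = 1540 × 1450 × 2.96 = 6.61×10^6 J/(m²·K).
Undamped amplitude ∝ 1/C, so A_land/A_ocean = C_ocean/C_land = 28.8.

29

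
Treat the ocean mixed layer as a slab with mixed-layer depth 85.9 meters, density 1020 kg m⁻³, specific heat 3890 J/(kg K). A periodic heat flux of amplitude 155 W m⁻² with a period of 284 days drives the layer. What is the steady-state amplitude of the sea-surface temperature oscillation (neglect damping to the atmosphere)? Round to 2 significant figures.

1.8 K

Areal heat capacity C = ρ c_p D = 1020 × 3890 × 85.9 = 3.41×10^8 J/(m^2 K).
Angular frequency ω = 2π / T = 2π / 2.45×10^7 s = 2.56×10^-7 s⁻¹.
Cω = 3.41×10^8 × 2.56×10^-7 = 87.3 W/(m²·K).
Amplitude A = F₀ / (Cω) = 155 / 87.3 = 1.78 K.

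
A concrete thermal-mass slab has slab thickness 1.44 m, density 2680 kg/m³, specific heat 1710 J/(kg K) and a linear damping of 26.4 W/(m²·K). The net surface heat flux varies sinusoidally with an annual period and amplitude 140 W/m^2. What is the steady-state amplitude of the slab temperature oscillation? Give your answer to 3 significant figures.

Areal heat capacity C = ρ c_p D = 2680 × 1710 × 1.44 = 6.60×10^6 J/(m²·K).
Angular frequency ω = 2π / T = 2π / 3.15×10^7 s = 1.99×10^-7 s⁻¹.
√((Cω)² + λ²) = √((1.31)² + 26.4²) = 26.4 W/(m²·K).
Amplitude A = F₀ / √((Cω)²+λ²) = 140 / 26.4 = 5.30 K.

5.30 K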